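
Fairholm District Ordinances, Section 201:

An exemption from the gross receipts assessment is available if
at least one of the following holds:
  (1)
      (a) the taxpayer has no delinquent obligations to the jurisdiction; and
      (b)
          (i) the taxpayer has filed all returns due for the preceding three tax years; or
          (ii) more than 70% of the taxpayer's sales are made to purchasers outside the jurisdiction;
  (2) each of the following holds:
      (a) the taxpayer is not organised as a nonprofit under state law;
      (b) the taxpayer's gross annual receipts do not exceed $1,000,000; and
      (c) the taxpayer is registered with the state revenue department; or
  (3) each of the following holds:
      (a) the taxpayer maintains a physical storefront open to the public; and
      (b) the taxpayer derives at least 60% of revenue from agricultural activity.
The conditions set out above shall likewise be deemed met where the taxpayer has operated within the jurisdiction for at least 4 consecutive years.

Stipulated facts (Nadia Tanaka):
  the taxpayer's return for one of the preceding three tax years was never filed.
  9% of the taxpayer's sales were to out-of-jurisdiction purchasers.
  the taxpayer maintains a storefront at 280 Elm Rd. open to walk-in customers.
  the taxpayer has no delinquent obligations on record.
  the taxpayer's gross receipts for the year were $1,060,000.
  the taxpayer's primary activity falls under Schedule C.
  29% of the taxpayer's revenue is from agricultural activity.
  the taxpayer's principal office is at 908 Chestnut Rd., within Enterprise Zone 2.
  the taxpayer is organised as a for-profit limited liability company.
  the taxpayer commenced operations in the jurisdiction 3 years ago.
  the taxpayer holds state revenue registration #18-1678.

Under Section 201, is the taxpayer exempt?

No — not exempt.

(a) no delinquency — met.
(i) returns current — not satisfied.
(ii) >70% out-of-jur. sales — not met.
(b): F OR F → false.
(1) = T AND F = false.
(a) not (nonprofit) — met.
(b) receipts ≤ $1,000,000 — not met.
(c) state-registered — holds.
So (2) is not satisfied (T AND F AND T).
(a) has storefront — met.
(b) ≥60% agricultural — not satisfied.
(3) = T AND F = false.
Overall = F OR F OR F = false.
Exception (≥ 4 yrs in jurisdiction) — not satisfied.
Result: main false OR exception false → false.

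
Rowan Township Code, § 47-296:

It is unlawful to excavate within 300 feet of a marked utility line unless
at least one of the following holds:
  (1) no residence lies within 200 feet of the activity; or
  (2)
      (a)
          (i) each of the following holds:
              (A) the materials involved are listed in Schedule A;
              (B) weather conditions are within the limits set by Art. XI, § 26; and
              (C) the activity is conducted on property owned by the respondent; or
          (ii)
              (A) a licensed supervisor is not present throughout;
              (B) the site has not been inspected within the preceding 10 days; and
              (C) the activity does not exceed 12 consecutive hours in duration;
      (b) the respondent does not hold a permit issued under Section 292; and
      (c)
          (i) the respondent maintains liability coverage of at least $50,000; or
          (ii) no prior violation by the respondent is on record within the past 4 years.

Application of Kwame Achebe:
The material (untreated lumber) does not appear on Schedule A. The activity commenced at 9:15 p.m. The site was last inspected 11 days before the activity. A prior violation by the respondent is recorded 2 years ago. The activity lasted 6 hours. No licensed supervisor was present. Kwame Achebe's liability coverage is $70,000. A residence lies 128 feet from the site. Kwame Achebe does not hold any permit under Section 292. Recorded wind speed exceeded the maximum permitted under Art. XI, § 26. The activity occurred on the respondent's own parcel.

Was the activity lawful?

Yes — lawful.

(1) no residence in 200 ft — not met.
(A) Schedule A material — fails.
(B) weather ok — not met.
(C) own property — met.
So (i) is not satisfied (F AND F AND T).
(A) not (supervisor present) — satisfied.
(B) not (site inspected) — holds.
(C) ≤ 12 hrs duration — met.
(ii): T AND T AND T → true.
So (a) is satisfied (F OR T).
(b) not (holds permit) — satisfied.
(i) coverage ≥ $50,000 — satisfied.
(ii) no prior violation — not satisfied.
(c): T OR F → true.
(2): T AND T AND T → true.
Overall: F OR T → true.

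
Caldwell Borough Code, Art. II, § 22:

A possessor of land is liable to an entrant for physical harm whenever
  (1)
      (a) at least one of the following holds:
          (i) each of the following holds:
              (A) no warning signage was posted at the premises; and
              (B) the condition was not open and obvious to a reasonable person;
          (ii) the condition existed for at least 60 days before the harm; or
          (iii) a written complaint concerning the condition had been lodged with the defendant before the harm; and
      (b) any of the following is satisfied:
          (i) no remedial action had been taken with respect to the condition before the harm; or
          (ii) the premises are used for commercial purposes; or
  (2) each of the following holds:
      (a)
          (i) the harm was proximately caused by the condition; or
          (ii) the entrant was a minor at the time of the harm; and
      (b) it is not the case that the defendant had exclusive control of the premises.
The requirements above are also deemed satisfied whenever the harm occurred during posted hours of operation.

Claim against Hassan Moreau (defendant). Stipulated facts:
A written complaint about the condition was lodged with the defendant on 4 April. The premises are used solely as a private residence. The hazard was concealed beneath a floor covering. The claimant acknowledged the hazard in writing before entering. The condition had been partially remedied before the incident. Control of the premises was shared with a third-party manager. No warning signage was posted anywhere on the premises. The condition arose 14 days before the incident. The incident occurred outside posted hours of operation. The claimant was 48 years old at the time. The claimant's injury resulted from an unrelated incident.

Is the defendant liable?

No — not liable.

(A) no signage posted — met.
(B) not open/obvious — holds.
(i) = T AND T = true.
(ii) condition ≥60 days old — fails.
(iii) complaint lodged — holds.
(a): T OR F OR T → true.
(i) no remedial action — fails.
(ii) commercial use — not met.
So (b) is not satisfied (F OR F).
(1) = T AND F = false.
(i) proximate cause — not met.
(ii) entrant a minor — fails.
So (a) is not satisfied (F OR F).
(b) not (exclusive control) — holds.
So (2) is not satisfied (F AND T).
Overall = F OR F = false.
Exception (during posted hours) — not satisfied.
Result: main false OR exception false → false.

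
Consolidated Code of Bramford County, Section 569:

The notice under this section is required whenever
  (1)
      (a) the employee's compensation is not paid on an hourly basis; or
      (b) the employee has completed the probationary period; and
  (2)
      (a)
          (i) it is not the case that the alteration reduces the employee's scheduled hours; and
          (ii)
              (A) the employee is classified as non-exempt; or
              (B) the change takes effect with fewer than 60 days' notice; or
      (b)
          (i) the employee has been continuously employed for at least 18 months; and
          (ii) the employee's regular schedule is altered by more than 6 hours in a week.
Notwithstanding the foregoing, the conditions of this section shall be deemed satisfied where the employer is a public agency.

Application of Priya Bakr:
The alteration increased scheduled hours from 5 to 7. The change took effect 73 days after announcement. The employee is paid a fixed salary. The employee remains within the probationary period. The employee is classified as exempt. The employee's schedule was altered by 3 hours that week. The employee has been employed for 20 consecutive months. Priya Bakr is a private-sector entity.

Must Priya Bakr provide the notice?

(a) not (hourly-paid) — satisfied.
(b) past probation — not met.
(1) = T OR F = true.
(i) not (hours reduced) — met.
(A) non-exempt — fails.
(B) < 60 days' notice — not satisfied.
(ii) = F OR F = false.
(a) = T AND F = false.
(i) tenure ≥ 18 mo. — satisfied.
(ii) schedule shift > 6h — fails.
(b) = T AND F = false.
(2): F OR F → false.
Overall: T AND F → false.
Exception (public agency) — not satisfied.
Result: main false OR exception false → false.

No — not required.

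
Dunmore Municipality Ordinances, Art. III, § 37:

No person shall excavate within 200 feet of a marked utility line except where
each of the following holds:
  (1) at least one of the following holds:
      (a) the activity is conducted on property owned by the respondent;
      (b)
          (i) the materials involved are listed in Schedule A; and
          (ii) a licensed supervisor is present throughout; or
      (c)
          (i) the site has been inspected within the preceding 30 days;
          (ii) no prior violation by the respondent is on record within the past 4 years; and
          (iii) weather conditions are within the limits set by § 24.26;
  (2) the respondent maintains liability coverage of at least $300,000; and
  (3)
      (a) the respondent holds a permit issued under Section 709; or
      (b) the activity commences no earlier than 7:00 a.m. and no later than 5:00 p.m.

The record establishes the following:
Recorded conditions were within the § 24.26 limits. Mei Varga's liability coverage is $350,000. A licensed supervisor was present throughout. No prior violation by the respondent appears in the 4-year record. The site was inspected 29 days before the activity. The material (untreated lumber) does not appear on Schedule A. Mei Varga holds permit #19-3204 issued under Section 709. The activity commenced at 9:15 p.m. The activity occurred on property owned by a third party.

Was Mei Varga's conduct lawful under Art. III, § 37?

(a) own property — not met.
(i) Schedule A material — not satisfied.
(ii) supervisor present — satisfied.
So (b) is not satisfied (F AND T).
(i) site inspected — met.
(ii) no prior violation — met.
(iii) weather ok — holds.
So (c) is satisfied (T AND T AND T).
So (1) is satisfied (F OR F OR T).
(2) coverage ≥ $300,000 — satisfied.
(a) holds permit — holds.
(b) start within hours — not met.
(3) = T OR F = true.
Overall = T AND T AND T = true.

Yes — lawful.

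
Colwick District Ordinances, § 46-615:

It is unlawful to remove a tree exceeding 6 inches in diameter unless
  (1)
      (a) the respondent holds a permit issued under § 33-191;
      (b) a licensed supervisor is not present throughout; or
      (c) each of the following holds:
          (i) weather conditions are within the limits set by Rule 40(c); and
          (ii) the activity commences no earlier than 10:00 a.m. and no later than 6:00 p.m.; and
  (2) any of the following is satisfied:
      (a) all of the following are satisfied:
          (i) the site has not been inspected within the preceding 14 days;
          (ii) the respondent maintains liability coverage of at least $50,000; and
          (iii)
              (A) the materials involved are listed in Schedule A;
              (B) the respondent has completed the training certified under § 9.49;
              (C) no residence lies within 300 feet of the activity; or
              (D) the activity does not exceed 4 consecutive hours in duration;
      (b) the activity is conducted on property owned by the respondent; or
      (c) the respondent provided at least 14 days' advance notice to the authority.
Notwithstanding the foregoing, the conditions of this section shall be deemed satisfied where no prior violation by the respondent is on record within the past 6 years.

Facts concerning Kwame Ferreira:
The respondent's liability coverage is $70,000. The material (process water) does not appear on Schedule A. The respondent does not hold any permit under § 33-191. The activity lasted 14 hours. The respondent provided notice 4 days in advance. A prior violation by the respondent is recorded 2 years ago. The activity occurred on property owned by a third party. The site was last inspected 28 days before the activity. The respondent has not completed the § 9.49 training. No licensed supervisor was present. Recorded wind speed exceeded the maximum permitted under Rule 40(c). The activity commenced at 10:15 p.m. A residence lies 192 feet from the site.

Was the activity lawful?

No — unlawful.

(a) holds permit — fails.
(b) not (supervisor present) — met.
(i) weather ok — fails.
(ii) start within hours — fails.
(c): F AND F → false.
(1) = F OR T OR F = true.
(i) not (site inspected) — met.
(ii) coverage ≥ $50,000 — holds.
(A) Schedule A material — not met.
(B) training certified — fails.
(C) no residence in 300 ft — not satisfied.
(D) ≤ 4 hrs duration — fails.
So (iii) is not satisfied (F OR F OR F OR F).
(a) = T AND T AND F = false.
(b) own property — not met.
(c) ≥14 days' notice — fails.
(2) = F OR F OR F = false.
Overall = T AND F = false.
Exception (no prior violation) — not satisfied.
Result: main false OR exception false → false.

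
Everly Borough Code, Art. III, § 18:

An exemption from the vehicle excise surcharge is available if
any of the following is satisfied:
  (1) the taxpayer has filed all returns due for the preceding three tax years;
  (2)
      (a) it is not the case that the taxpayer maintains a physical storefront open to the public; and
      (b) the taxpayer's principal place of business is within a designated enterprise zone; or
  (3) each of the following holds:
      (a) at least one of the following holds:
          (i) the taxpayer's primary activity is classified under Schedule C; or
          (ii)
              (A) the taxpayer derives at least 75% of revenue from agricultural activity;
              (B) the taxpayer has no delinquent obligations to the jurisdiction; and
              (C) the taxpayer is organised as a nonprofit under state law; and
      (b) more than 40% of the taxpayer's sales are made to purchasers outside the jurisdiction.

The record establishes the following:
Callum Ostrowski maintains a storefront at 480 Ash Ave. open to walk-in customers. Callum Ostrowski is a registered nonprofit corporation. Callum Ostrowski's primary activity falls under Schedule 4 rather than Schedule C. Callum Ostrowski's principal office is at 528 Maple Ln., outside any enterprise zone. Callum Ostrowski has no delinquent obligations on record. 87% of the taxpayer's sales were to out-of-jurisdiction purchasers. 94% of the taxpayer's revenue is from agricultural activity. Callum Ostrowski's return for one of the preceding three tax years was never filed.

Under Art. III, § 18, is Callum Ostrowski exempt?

Yes — exempt.

(1) returns current — not met.
(a) not (has storefront) — fails.
(b) in enterprise zone — fails.
So (2) is not satisfied (F AND F).
(i) Schedule C activity — fails.
(A) ≥75% agricultural — satisfied.
(B) no delinquency — met.
(C) nonprofit — met.
(ii): T AND T AND T → true.
So (a) is satisfied (F OR T).
(b) >40% out-of-jur. sales — met.
So (3) is satisfied (T AND T).
Overall: F OR F OR T → true.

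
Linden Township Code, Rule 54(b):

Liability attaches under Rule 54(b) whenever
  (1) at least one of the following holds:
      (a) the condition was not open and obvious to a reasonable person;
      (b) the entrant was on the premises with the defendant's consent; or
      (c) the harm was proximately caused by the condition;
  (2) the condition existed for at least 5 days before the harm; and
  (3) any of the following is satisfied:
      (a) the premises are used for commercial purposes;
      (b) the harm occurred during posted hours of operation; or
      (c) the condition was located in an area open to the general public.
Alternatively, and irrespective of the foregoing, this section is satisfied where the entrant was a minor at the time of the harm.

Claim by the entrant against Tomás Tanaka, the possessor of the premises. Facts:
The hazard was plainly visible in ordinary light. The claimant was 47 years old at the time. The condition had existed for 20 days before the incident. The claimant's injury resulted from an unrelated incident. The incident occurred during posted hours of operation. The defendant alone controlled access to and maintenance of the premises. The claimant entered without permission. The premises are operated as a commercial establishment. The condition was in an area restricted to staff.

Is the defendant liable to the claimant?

No — not liable.

(a) not open/obvious — not satisfied.
(b) consent to enter — not satisfied.
(c) proximate cause — not met.
(1) = F OR F OR F = false.
(2) condition ≥5 days old — holds.
(a) commercial use — met.
(b) during posted hours — met.
(c) public area — fails.
(3) = T OR T OR F = true.
Overall: F AND T AND T → false.
Exception (entrant a minor) — not satisfied.
Result: main false OR exception false → false.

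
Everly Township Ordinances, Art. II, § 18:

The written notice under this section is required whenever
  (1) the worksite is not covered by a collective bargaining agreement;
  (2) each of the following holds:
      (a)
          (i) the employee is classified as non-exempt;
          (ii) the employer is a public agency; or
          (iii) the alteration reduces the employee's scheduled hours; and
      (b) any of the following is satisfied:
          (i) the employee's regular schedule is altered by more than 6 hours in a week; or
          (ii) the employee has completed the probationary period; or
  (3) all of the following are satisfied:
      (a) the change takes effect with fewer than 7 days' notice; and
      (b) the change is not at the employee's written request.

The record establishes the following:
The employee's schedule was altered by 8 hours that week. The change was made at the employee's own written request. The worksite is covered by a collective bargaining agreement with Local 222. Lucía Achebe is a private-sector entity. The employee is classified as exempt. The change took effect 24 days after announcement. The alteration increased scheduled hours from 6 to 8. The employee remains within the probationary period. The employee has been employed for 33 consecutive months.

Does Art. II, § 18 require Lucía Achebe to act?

(1) no CBA — not met.
(i) non-exempt — not satisfied.
(ii) public agency — fails.
(iii) hours reduced — not satisfied.
So (a) is not satisfied (F OR F OR F).
(i) schedule shift > 6h — satisfied.
(ii) past probation — not satisfied.
(b) = T OR F = true.
(2): F AND T → false.
(a) < 7 days' notice — not met.
(b) not employee-requested — fails.
So (3) is not satisfied (F AND F).
So Overall is not satisfied (F OR F OR F).

No — not required.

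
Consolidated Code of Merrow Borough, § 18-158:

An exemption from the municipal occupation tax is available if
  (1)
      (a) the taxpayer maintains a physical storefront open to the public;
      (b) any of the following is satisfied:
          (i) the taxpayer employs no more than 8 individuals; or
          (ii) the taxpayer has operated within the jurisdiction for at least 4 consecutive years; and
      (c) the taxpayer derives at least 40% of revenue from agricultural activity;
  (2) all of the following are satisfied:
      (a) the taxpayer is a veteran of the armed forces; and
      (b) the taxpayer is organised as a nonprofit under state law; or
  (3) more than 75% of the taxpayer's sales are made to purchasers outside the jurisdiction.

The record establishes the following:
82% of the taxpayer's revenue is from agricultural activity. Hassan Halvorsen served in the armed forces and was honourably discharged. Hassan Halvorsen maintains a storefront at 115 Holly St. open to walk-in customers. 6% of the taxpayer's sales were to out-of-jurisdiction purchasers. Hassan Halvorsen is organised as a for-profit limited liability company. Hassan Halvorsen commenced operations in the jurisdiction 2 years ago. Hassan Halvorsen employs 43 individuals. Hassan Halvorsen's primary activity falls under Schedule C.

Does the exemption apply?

(a) has storefront — satisfied.
(i) ≤ 8 employees — not met.
(ii) ≥ 4 yrs in jurisdiction — not met.
(b): F OR F → false.
(c) ≥40% agricultural — holds.
So (1) is not satisfied (T AND F AND T).
(a) veteran — satisfied.
(b) nonprofit — not satisfied.
(2) = T AND F = false.
(3) >75% out-of-jur. sales — not met.
Overall: F OR F OR F → false.

No — not exempt.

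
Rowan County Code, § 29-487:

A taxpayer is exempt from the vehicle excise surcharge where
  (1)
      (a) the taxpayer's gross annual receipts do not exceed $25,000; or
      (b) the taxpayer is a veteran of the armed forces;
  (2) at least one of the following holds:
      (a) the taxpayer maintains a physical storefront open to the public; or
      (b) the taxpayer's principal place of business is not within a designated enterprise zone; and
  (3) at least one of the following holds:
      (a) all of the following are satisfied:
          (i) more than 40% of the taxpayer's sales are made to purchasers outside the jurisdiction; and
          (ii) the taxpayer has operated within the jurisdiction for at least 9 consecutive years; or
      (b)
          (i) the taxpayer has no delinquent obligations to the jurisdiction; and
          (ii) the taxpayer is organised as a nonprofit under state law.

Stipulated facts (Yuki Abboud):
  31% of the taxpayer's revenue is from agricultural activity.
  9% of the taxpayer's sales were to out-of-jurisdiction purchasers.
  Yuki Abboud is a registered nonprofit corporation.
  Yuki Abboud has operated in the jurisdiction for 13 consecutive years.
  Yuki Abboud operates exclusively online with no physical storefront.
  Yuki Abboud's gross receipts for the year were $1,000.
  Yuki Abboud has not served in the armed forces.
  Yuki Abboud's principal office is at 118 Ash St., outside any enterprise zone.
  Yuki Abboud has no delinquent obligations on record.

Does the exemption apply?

(a) receipts ≤ $25,000 — holds.
(b) veteran — not met.
(1): T OR F → true.
(a) has storefront — fails.
(b) not (in enterprise zone) — holds.
So (2) is satisfied (F OR T).
(i) >40% out-of-jur. sales — not satisfied.
(ii) ≥ 9 yrs in jurisdiction — met.
So (a) is not satisfied (F AND T).
(i) no delinquency — holds.
(ii) nonprofit — satisfied.
So (b) is satisfied (T AND T).
So (3) is satisfied (F OR T).
So Overall is satisfied (T AND T AND T).

Yes — exempt.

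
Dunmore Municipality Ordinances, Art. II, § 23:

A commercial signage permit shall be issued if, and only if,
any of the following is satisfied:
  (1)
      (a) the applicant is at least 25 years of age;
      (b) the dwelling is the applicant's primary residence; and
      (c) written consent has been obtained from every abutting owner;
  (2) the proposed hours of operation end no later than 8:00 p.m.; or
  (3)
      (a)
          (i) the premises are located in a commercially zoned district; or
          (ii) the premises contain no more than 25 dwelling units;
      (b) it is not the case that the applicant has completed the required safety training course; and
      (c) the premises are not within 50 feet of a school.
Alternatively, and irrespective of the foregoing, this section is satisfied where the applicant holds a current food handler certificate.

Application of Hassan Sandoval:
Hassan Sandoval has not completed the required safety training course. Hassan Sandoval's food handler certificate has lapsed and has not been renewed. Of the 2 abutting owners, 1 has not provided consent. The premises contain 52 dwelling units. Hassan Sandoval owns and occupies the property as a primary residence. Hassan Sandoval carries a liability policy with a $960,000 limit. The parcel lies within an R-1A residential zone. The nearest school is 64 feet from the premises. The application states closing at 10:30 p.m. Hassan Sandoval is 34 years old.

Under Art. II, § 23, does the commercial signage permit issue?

(a) age ≥ 25 — holds.
(b) primary residence — satisfied.
(c) all abutters consent — not met.
So (1) is not satisfied (T AND T AND F).
(2) closes by 8 p.m. — not satisfied.
(i) commercially zoned — not met.
(ii) ≤ 25 units — fails.
(a) = F OR F = false.
(b) not (safety training) — satisfied.
(c) ≥50 ft from school — holds.
(3) = F AND T AND T = false.
Overall = F OR F OR F = false.
Exception (food handler cert.) — not satisfied.
Result: main false OR exception false → false.

No — denied.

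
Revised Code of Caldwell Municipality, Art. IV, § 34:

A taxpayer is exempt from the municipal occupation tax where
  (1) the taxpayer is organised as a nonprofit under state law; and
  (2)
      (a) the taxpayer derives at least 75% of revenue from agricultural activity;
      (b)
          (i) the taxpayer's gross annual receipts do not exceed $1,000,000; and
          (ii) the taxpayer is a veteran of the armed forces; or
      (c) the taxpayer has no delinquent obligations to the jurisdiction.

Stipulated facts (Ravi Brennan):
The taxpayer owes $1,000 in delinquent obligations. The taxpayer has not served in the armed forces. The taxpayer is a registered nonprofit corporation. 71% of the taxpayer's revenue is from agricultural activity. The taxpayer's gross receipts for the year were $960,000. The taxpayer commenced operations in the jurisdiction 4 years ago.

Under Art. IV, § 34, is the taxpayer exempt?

No — not exempt.

(1) nonprofit — holds.
(a) ≥75% agricultural — fails.
(i) receipts ≤ $1,000,000 — met.
(ii) veteran — not met.
(b): T AND F → false.
(c) no delinquency — not met.
(2): F OR F OR F → false.
So Overall is not satisfied (T AND F).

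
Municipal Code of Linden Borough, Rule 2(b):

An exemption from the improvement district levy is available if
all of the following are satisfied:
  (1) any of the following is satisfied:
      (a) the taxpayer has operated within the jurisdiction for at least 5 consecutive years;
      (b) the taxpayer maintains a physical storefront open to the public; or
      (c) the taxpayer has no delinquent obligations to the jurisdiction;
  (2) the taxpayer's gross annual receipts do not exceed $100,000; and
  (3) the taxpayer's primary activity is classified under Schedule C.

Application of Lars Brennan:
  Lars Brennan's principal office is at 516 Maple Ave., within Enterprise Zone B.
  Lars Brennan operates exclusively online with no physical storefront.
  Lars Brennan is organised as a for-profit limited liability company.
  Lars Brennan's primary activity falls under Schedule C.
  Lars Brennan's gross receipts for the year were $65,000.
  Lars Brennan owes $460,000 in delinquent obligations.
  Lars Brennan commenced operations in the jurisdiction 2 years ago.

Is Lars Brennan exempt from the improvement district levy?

No — not exempt.

(a) ≥ 5 yrs in jurisdiction — fails.
(b) has storefront — not met.
(c) no delinquency — not satisfied.
So (1) is not satisfied (F OR F OR F).
(2) receipts ≤ $100,000 — holds.
(3) Schedule C activity — satisfied.
So Overall is not satisfied (F AND T AND T).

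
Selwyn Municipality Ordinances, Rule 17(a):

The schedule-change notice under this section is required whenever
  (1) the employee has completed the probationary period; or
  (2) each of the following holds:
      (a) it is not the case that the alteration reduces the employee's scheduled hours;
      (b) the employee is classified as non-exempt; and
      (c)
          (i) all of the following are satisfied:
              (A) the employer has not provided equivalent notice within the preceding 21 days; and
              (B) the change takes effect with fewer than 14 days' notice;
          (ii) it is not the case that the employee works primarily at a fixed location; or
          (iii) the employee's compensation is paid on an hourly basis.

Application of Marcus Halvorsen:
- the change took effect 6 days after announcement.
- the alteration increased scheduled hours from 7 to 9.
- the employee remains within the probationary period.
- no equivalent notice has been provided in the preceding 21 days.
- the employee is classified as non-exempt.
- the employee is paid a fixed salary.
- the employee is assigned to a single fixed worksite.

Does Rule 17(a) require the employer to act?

(1) past probation — fails.
(a) not (hours reduced) — met.
(b) non-exempt — holds.
(A) no recent notice — holds.
(B) < 14 days' notice — holds.
(i) = T AND T = true.
(ii) not (fixed location) — not satisfied.
(iii) hourly-paid — not met.
(c): T OR F OR F → true.
(2) = T AND T AND T = true.
So Overall is satisfied (F OR T).

Yes — required.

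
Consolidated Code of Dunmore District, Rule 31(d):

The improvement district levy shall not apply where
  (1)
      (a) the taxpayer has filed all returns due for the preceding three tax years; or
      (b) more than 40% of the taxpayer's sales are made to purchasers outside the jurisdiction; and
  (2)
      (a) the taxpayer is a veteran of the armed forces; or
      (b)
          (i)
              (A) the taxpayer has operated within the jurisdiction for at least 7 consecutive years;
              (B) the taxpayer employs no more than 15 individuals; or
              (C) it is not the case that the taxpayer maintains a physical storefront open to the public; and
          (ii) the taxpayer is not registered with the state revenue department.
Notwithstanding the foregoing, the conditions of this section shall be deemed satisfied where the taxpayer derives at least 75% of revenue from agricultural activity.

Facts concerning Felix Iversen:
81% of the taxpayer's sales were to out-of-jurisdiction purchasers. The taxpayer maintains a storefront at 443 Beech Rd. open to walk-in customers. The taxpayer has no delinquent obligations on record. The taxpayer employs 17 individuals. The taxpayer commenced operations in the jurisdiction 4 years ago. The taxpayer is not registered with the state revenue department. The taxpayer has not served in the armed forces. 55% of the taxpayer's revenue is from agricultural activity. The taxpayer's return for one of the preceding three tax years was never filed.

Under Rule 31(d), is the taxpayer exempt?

No — not exempt.

(a) returns current — fails.
(b) >40% out-of-jur. sales — satisfied.
So (1) is satisfied (F OR T).
(a) veteran — not met.
(A) ≥ 7 yrs in jurisdiction — not satisfied.
(B) ≤ 15 employees — not satisfied.
(C) not (has storefront) — not met.
So (i) is not satisfied (F OR F OR F).
(ii) not (state-registered) — holds.
(b) = F AND T = false.
(2): F OR F → false.
Overall = T AND F = false.
Exception (≥75% agricultural) — not satisfied.
Result: main false OR exception false → false.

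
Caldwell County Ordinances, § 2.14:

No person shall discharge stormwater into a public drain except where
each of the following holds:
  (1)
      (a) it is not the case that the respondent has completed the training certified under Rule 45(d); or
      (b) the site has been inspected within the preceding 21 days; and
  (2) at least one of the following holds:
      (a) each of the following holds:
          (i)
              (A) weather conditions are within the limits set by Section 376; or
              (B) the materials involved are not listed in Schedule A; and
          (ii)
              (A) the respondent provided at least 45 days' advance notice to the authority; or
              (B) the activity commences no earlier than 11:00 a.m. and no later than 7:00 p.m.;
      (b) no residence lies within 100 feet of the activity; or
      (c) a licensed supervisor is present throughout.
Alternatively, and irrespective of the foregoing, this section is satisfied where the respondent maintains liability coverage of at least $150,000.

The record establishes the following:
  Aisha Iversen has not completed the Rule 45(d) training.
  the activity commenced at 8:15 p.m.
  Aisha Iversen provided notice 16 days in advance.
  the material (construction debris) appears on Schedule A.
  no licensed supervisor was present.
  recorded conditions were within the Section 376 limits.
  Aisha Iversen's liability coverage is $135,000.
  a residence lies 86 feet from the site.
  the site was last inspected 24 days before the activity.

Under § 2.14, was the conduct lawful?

(a) not (training certified) — holds.
(b) site inspected — not satisfied.
(1) = T OR F = true.
(A) weather ok — satisfied.
(B) not (Schedule A material) — fails.
So (i) is satisfied (T OR F).
(A) ≥45 days' notice — not met.
(B) start within hours — not satisfied.
So (ii) is not satisfied (F OR F).
(a): T AND F → false.
(b) no residence in 100 ft — not met.
(c) supervisor present — fails.
(2) = F OR F OR F = false.
Overall = T AND F = false.
Exception (coverage ≥ $150,000) — not satisfied.
Result: main false OR exception false → false.

No — unlawful.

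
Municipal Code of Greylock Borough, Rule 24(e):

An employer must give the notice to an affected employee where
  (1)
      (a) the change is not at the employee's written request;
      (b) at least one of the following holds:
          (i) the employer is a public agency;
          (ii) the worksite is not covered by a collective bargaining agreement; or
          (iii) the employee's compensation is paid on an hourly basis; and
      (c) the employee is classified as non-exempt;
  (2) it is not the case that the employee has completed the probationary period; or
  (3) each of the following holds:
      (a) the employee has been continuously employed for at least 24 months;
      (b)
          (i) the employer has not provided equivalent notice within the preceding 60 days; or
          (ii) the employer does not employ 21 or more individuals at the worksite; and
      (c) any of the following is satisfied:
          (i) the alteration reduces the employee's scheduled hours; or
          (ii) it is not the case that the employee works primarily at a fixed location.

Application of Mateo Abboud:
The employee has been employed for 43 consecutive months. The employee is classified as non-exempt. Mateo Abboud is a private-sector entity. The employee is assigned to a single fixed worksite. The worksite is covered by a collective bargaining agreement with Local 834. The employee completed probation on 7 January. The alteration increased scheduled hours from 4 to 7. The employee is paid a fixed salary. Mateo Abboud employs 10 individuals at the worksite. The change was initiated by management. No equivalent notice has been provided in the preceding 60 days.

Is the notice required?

No — not required.

(a) not employee-requested — met.
(i) public agency — fails.
(ii) no CBA — not satisfied.
(iii) hourly-paid — not satisfied.
So (b) is not satisfied (F OR F OR F).
(c) non-exempt — satisfied.
(1): T AND F AND T → false.
(2) not (past probation) — not met.
(a) tenure ≥ 24 mo. — holds.
(i) no recent notice — satisfied.
(ii) not (≥ 21 at site) — holds.
(b): T OR T → true.
(i) hours reduced — not met.
(ii) not (fixed location) — fails.
(c) = F OR F = false.
(3): T AND T AND F → false.
Overall = F OR F OR F = false.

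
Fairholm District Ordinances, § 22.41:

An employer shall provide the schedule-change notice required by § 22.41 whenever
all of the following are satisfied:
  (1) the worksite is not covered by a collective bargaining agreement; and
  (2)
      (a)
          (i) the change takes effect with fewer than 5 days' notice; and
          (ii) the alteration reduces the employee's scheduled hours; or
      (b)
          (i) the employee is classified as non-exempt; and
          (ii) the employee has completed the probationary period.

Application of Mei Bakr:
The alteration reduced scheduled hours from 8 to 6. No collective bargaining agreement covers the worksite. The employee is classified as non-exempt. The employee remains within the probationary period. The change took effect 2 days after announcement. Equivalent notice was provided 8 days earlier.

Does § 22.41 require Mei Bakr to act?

(1) no CBA — holds.
(i) < 5 days' notice — holds.
(ii) hours reduced — met.
(a): T AND T → true.
(i) non-exempt — satisfied.
(ii) past probation — fails.
(b) = T AND F = false.
So (2) is satisfied (T OR F).
Overall: T AND T → true.

Yes — required.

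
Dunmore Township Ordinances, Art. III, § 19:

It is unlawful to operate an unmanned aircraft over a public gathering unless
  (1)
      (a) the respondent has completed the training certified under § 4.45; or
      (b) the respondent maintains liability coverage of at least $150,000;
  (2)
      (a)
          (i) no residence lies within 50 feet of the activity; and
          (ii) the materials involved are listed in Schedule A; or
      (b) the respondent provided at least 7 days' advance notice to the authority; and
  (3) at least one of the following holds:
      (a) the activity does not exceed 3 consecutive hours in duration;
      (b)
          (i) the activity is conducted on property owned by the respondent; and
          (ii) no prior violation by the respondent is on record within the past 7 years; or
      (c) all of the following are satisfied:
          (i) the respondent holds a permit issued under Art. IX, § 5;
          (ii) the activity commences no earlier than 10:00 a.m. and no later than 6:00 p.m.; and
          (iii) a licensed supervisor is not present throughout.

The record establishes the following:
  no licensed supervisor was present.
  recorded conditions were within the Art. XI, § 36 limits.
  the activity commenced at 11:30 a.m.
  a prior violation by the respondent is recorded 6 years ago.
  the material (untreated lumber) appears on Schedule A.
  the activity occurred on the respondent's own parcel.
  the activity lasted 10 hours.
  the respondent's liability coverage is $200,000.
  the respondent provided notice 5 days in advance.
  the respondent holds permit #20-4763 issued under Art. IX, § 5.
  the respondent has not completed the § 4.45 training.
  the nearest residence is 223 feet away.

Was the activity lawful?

Yes — lawful.

(a) training certified — not satisfied.
(b) coverage ≥ $150,000 — met.
(1): F OR T → true.
(i) no residence in 50 ft — satisfied.
(ii) Schedule A material — holds.
(a): T AND T → true.
(b) ≥7 days' notice — not met.
So (2) is satisfied (T OR F).
(a) ≤ 3 hrs duration — fails.
(i) own property — holds.
(ii) no prior violation — not satisfied.
(b) = T AND F = false.
(i) holds permit — satisfied.
(ii) start within hours — holds.
(iii) not (supervisor present) — met.
(c) = T AND T AND T = true.
(3) = F OR F OR T = true.
Overall = T AND T AND T = true.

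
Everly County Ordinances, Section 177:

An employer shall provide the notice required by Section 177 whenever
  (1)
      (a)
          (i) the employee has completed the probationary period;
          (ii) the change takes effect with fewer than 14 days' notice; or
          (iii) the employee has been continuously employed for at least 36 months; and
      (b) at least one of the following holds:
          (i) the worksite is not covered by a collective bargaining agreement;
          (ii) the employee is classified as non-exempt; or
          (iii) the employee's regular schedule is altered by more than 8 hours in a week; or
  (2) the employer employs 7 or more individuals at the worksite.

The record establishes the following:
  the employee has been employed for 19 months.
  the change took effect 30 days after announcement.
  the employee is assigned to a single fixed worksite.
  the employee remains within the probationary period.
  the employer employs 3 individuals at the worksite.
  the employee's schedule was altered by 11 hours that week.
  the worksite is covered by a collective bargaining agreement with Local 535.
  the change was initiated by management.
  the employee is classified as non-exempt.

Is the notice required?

No — not required.

(i) past probation — not satisfied.
(ii) < 14 days' notice — fails.
(iii) tenure ≥ 36 mo. — not satisfied.
(a): F OR F OR F → false.
(i) no CBA — not satisfied.
(ii) non-exempt — satisfied.
(iii) schedule shift > 8h — met.
(b) = F OR T OR T = true.
So (1) is not satisfied (F AND T).
(2) ≥ 7 at site — not satisfied.
Overall = F OR F = false.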